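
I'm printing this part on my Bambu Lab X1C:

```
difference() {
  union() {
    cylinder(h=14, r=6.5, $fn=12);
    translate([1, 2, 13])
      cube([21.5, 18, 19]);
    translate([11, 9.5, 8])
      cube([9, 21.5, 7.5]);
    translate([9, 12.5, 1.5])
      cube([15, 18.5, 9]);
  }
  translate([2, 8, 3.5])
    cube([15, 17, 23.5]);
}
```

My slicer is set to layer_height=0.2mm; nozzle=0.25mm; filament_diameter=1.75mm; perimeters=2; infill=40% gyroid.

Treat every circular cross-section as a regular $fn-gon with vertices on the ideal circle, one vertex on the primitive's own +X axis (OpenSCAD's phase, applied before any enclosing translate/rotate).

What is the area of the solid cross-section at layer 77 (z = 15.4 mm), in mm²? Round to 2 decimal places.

At z = 15.4 mm: the cylinder is not intersected at this z (z outside [0, 14]); the cube at (1, 2) is present — its section is the full 21.5×18 rectangle (area 387.00 mm²); the cube at (11, 9.5) (footprint 9×21.5) is included at this height (area 193.50 mm²); the cube at (9, 12.5) is absent (z outside [1.5, 10.5]); Taking the union: the regions partially overlap — summed areas 580.50 mm² minus the doubly-counted overlap 94.50 mm² gives 486.00 mm² — area = 486.00 mm²; the 15×17 cube at (2, 8) contributes its full rectangle (area 255.00 mm²); Subtracting the remaining from the first: starting from that combined region (486.00 mm²), the 15×17 cube at (2, 8) partially overlaps it — only the 210.00 mm² overlap (of its 255.00 mm²) is removed, clipping the outline — area = 276.00 mm². Overall, the cross-section is a single solid region. Net area = 276.00 mm².

276.00 mm²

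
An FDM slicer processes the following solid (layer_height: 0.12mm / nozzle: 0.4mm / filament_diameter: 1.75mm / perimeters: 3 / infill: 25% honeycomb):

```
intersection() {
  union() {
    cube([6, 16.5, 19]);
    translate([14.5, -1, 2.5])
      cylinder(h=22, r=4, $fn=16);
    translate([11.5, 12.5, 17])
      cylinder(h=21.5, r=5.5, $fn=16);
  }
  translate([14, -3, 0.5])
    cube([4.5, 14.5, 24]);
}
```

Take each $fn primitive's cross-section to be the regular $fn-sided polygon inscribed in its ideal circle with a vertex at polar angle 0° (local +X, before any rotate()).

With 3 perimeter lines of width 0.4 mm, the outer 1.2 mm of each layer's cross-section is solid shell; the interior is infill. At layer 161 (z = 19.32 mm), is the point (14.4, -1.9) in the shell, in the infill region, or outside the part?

shell

At z = 19.32 mm: the cube is not intersected at this z (z outside [0, 19]); the r=4 cylinder at (14.5, -1) gives a regular 16-gon of circumradius 4 (constant along its height); the r=5.5 cylinder at (11.5, 12.5) contributes a regular 16-gon of circumradius 5.5; Taking the union: the 2 present regions are separate (no shared area or edge), so areas and boundary lengths simply add and each stays a separate island — 2 connected regions; the cube at (14, -3) is present — its section is the full 4.5×14.5 rectangle; Taking the intersection: the 4.5×14.5 cube at (14, -3) partially overlaps that combined region; clipping to the common part keeps 29.93 mm² — 2 connected regions. Overall, the cross-section has 2 separate islands. The nearest boundary edge runs (14.00, -3.00)→(14.00, 2.90); distance from the point to it = 0.40 mm. (Shell/infill is judged within the island containing the point — the largest one.) The point is inside the cross-section, 0.40 mm from the nearest boundary — within the 1.2 mm shell band (3 × 0.4).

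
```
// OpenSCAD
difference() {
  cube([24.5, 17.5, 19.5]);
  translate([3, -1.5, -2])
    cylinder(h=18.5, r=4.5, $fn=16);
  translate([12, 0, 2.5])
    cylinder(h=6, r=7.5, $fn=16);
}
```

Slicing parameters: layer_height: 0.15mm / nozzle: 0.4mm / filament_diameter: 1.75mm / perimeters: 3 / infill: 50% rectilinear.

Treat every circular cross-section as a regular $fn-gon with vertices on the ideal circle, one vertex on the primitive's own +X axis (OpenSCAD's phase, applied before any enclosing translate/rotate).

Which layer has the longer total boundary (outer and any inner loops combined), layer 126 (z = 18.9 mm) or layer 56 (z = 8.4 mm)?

Layer 126 (z = 18.9): the cube (footprint 24.5×17.5) is included at this height (perimeter 84.00 mm); the cylinder at (3, -1.5) does not reach this height (z outside [-2, 16.5]); the cylinder at (12, 0) is absent (z outside [2.5, 8.5]); Taking the first minus the rest: none of the subtracted shapes is present at this height, so the 24.5×17.5 cube is unchanged — boundary = 84.00 mm. So its perimeter = 84.00 mm. Layer 56 (z = 8.4): the cube (footprint 24.5×17.5) is included at this height (perimeter 84.00 mm); the cylinder at (3, -1.5): section is a regular 16-gon, circumradius r=4.5 (perimeter = 2·16·4.500·sin(180°/16) = 28.09 mm); the cylinder at (12, 0): section is a regular 16-gon, circumradius r=7.5 (perimeter = 2·16·7.500·sin(180°/16) = 46.82 mm); Subtracting the remaining from the first: starting from the 24.5×17.5 cube, the r=4.5 cylinder at (3, -1.5) partially overlaps it — only the 16.69 mm² overlap (of its 61.99 mm²) is removed, clipping the outline; the r=7.5 cylinder at (12, 0) partially overlaps it — only the 82.09 mm² overlap (of its 172.21 mm²) is removed, clipping the outline — boundary = 88.96 mm. So its perimeter = 88.96 mm. Layer 56 is larger (88.96 vs 84.00 mm).

layer 56 (z = 8.4 mm)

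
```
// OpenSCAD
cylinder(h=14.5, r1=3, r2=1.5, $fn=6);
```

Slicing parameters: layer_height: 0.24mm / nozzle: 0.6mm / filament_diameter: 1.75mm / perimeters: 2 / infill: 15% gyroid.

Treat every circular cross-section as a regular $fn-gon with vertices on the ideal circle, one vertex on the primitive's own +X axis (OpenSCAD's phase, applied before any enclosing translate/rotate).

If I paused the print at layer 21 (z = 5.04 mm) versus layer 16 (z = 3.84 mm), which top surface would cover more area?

layer 16 (z = 3.84 mm)

Layer 21 (z = 5.04): the cone (r1=3→r2=1.5) has section circumradius 2.479 here — a regular 6-gon (area = (6/2)·2.479²·sin(360°/6) = 15.96 mm²). So its area = 15.96 mm². Layer 16 (z = 3.84): the cone: at t=0.265 of its height the radius interpolates to r₁+(r₂−r₁)t = 2.603, giving a regular 6-gon of that circumradius (area = (6/2)·2.603²·sin(360°/6) = 17.60 mm²). So its area = 17.60 mm². Layer 16 is larger (17.60 vs 15.96 mm²).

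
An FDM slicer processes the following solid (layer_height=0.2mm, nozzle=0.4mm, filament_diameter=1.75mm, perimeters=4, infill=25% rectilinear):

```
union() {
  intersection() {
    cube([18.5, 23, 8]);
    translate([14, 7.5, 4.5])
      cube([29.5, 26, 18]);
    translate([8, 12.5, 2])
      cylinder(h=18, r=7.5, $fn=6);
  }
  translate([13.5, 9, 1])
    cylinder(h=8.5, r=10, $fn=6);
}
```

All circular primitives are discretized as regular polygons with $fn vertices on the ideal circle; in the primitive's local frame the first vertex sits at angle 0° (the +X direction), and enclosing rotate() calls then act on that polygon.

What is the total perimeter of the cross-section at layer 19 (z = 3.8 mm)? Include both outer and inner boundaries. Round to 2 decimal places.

60.00 mm

At z = 3.8 mm: the cube (footprint 18.5×23) is included at this height (perimeter 83.00 mm); the cube at (14, 7.5) is absent (z outside [4.5, 22.5]); the cylinder at (8, 12.5): section is a regular 6-gon, circumradius r=7.5 (perimeter = 2·6·7.500·sin(180°/6) = 45.00 mm); After intersecting: at least one operand is absent at this height, so nothing remains; the r=10 cylinder at (13.5, 9) contributes a regular 6-gon of circumradius 10 (perimeter = 2·6·10.000·sin(180°/6) = 60.00 mm); Merging all regions: only the r=10 cylinder at (13.5, 9) is present, so the union is just that shape — boundary = 60.00 mm. Overall, the cross-section is a single solid region. Total boundary length (outer) = 60.00 mm.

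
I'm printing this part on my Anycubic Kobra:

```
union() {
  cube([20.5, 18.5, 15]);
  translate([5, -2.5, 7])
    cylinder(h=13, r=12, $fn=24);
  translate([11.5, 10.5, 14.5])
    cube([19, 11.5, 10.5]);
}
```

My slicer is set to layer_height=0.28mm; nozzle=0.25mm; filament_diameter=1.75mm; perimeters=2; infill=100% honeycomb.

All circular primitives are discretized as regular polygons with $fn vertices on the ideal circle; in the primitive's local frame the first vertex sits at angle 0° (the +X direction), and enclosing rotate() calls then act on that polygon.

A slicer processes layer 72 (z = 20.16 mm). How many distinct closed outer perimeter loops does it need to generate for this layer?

1

At z = 20.16 mm: the cube is absent (z outside [0, 15]); the cylinder at (5, -2.5) does not reach this height (z outside [7, 20]); the 19×11.5 cube at (11.5, 10.5) contributes its full rectangle; Merging all regions: only the 19×11.5 cube at (11.5, 10.5) is present, so the union is just that shape — 1 connected region. The result has 1 disconnected region.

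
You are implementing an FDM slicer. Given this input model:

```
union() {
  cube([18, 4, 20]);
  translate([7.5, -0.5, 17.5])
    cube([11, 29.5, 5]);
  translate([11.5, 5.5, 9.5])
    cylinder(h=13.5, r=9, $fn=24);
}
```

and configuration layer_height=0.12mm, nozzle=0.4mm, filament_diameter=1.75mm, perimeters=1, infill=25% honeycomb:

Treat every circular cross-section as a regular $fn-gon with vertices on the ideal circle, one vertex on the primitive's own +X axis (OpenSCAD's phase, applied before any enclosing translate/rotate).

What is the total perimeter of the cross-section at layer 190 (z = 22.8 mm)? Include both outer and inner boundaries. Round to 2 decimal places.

At z = 22.8 mm: the cube is absent (z outside [0, 20]); the cube at (7.5, -0.5) is not intersected at this z (z outside [17.5, 22.5]); the r=9 cylinder at (11.5, 5.5) gives a regular 24-gon of circumradius 9 (constant along its height) (perimeter = 2·24·9.000·sin(180°/24) = 56.39 mm); Combining (union): only the r=9 cylinder at (11.5, 5.5) is present, so the union is just that shape — boundary = 56.39 mm. Overall, the cross-section is a single solid region. Total boundary length (outer) = 56.39 mm.

56.39 mm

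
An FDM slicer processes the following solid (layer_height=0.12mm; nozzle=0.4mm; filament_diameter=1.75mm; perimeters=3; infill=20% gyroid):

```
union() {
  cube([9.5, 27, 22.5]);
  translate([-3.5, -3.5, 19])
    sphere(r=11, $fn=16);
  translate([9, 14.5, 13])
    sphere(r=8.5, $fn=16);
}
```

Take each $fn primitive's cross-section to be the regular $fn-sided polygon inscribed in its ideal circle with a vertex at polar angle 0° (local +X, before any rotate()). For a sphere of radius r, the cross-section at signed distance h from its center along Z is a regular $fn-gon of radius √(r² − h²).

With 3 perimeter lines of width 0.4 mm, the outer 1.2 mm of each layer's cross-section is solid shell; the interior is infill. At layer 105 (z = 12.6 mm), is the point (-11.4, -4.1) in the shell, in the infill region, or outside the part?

At z = 12.6 mm: the cube is present — its section is the full 9.5×27 rectangle; the sphere at (-3.5, -3.5): section is a regular 16-gon, circumradius = √(r²−h²) = √(11²−6.4²) = 8.947; the sphere at (9, 14.5): section is a regular 16-gon, circumradius = √(r²−h²) = √(8.5²−0.4²) = 8.491; Taking the union: the regions partially overlap (shared area 132.12 mm²), so overlapping operands fuse into one piece — 1 connected region. Overall, the cross-section is a single solid region. The nearest boundary edge runs (-11.77, -6.92)→(-12.45, -3.50); distance from the point to it = 0.91 mm. The point is inside the cross-section, 0.91 mm from the nearest boundary — within the 1.2 mm shell band (3 × 0.4).

shell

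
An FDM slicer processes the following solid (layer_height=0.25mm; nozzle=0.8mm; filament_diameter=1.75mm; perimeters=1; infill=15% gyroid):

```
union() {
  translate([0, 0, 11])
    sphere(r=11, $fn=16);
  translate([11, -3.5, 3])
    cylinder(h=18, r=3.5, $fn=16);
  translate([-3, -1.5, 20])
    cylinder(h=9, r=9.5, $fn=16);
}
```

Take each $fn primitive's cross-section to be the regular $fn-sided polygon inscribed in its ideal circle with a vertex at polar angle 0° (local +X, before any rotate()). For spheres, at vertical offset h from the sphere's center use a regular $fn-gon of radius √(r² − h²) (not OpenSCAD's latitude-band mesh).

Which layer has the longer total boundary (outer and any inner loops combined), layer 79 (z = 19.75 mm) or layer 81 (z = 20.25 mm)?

layer 81 (z = 20.25 mm)

Layer 79 (z = 19.75): the r=11 sphere slices to a regular 16-gon of circumradius 6.666 (√(r²−h²) with h=8.75 from center) (perimeter = 2·16·6.666·sin(180°/16) = 41.62 mm); the r=3.5 cylinder at (11, -3.5) contributes a regular 16-gon of circumradius 3.5 (perimeter = 2·16·3.500·sin(180°/16) = 21.85 mm); the cylinder at (-3, -1.5) is not intersected at this z (z outside [20, 29]); Combining (union): the 2 present regions are separate (no shared area or edge), so areas and boundary lengths simply add and each stays a separate island — boundary = 63.47 mm. So its perimeter = 63.47 mm. Layer 81 (z = 20.25): the sphere: section is a regular 16-gon, circumradius = √(r²−h²) = √(11²−9.25²) = 5.953 (perimeter = 2·16·5.953·sin(180°/16) = 37.16 mm); the r=3.5 cylinder at (11, -3.5) gives a regular 16-gon of circumradius 3.5 (constant along its height) (perimeter = 2·16·3.500·sin(180°/16) = 21.85 mm); the r=9.5 cylinder at (-3, -1.5) contributes a regular 16-gon of circumradius 9.5 (perimeter = 2·16·9.500·sin(180°/16) = 59.31 mm); Taking the union: the regions partially overlap (shared area 108.49 mm²), so the edge portions inside another operand are dropped and the merged outline is re-measured after clipping — boundary = 81.16 mm. So its perimeter = 81.16 mm. Layer 81 is larger (81.16 vs 63.47 mm).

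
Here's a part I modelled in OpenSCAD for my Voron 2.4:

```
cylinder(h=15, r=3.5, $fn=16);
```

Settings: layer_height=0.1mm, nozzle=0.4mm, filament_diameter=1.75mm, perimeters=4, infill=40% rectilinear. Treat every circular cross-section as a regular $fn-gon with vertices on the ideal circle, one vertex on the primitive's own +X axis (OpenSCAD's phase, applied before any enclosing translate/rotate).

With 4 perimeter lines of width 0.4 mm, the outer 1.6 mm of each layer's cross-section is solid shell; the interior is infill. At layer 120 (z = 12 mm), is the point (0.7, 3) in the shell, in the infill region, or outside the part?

shell

At z = 12 mm: the r=3.5 cylinder contributes a regular 16-gon of circumradius 3.5. Overall, the cross-section is a single solid region. The nearest boundary edge runs (1.34, 3.23)→(0.00, 3.50); distance from the point to it = 0.35 mm. The point is inside the cross-section, 0.35 mm from the nearest boundary — within the 1.6 mm shell band (4 × 0.4).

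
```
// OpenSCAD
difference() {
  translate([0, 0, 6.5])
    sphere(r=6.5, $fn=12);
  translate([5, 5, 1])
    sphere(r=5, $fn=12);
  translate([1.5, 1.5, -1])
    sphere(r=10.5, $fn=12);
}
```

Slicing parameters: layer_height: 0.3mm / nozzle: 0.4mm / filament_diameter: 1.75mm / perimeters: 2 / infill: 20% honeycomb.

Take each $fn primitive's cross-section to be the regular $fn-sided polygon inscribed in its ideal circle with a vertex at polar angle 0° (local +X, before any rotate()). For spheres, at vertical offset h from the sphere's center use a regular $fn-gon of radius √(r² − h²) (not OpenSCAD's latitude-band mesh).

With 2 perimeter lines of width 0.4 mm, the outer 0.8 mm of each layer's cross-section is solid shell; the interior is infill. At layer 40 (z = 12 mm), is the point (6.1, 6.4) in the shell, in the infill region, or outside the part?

outside

At z = 12 mm: the r=6.5 sphere slices to a regular 12-gon of circumradius 3.464 (√(r²−h²) with h=5.5 from center); the sphere at (5, 5) is absent (|z−center|=11.000 > r=5); the sphere at (1.5, 1.5) is not intersected at this z (|z−center|=13.000 > r=10.5); Taking the first minus the rest: none of the subtracted shapes is present at this height, so the r=6.5 sphere is unchanged — 1 connected region. Overall, the cross-section is a single solid region. The nearest boundary edge runs (3.00, 1.73)→(1.73, 3.00); distance from the point to it = 5.49 mm. The point is not inside any of the regions above, so it lies outside the cross-section (5.49 mm from the nearest boundary).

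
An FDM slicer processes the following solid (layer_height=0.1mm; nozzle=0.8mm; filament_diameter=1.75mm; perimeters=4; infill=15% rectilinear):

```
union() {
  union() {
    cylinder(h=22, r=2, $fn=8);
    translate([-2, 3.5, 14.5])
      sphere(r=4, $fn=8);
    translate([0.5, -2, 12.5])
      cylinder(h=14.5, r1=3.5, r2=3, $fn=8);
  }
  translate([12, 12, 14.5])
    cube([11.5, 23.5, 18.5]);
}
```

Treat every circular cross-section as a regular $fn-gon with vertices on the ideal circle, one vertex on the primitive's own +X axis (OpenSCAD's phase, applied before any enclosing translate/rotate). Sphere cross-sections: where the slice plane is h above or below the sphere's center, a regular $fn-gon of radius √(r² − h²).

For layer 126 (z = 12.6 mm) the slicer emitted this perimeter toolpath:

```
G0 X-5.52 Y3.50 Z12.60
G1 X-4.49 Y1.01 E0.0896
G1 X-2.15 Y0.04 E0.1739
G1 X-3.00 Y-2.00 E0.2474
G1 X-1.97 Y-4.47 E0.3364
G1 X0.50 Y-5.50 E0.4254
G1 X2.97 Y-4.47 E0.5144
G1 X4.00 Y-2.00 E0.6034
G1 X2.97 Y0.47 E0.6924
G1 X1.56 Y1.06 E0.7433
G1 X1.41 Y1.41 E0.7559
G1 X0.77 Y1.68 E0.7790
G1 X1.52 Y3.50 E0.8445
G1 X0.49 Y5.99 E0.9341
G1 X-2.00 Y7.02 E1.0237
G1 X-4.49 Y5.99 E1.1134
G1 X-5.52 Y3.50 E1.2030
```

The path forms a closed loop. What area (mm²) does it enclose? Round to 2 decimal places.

68.60 mm²

Apply the shoelace formula to the sequence of (X, Y) vertices; enclosed area = 68.60 mm².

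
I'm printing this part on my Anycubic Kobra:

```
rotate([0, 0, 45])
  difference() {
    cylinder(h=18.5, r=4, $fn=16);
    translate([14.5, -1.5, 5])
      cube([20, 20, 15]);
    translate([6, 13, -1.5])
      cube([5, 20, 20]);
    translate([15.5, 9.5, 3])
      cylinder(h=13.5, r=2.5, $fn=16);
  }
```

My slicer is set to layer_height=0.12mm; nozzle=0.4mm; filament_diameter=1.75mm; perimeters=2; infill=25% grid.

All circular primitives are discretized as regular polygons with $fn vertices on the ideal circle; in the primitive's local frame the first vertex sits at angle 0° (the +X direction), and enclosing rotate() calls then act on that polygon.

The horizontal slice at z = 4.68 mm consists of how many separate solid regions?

1

At z = 4.68 mm: the r=4 cylinder contributes a regular 16-gon of circumradius 4; the cube at (14.5, -1.5) does not reach this height (z outside [5, 20]); the cube at (6, 13) is present — its section is the full 5×20 rectangle; the r=2.5 cylinder at (15.5, 9.5) gives a regular 16-gon of circumradius 2.5 (constant along its height); Subtracting the remaining from the first: starting from the r=4 cylinder, the 5×20 cube at (6, 13) misses the remaining region (no effect); the r=2.5 cylinder at (15.5, 9.5) misses the remaining region (no effect) — 1 connected region; (rotated 45° about Z; rotation is an isometry so areas/perimeters/island counts are preserved). The result has 1 disconnected region.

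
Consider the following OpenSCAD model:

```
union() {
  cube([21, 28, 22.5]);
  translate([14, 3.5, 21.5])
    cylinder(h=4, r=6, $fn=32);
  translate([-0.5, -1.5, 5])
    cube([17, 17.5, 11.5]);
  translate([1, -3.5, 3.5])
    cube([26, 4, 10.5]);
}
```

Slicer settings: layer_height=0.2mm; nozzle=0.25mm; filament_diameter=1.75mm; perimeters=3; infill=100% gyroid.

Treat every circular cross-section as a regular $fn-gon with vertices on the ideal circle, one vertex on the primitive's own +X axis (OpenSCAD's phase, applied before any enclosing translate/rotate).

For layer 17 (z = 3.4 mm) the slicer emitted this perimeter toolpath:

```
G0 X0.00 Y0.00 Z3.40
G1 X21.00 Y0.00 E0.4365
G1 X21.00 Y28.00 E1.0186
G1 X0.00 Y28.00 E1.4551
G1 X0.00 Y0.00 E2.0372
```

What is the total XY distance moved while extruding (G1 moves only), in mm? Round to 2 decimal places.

98.00 mm

Sum the Euclidean lengths of each G1 segment: total = 98.00 mm.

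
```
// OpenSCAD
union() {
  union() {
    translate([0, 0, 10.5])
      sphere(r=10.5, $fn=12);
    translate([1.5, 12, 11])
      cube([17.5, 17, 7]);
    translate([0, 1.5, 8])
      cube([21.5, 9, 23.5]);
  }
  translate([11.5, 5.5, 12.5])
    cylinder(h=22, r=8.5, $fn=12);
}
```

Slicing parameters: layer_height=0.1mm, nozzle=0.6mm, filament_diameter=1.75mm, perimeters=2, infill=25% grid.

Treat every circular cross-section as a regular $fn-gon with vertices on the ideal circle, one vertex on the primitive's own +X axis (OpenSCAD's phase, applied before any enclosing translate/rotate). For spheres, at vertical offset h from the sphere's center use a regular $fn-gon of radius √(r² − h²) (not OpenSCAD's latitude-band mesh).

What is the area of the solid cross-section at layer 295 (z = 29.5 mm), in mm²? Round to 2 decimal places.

268.65 mm²

At z = 29.5 mm: the sphere is absent (|z−center|=19.000 > r=10.5); the cube at (1.5, 12) is not intersected at this z (z outside [11, 18]); the cube at (0, 1.5) (footprint 21.5×9) is included at this height (area 193.50 mm²); Merging all regions: only the 21.5×9 cube at (0, 1.5) is present, so the union is just that shape — area = 193.50 mm²; the r=8.5 cylinder at (11.5, 5.5) gives a regular 12-gon of circumradius 8.5 (constant along its height) (area = (12/2)·8.500²·sin(360°/12) = 216.75 mm²); Taking the union: the regions partially overlap — summed areas 410.25 mm² minus the doubly-counted overlap 141.60 mm² gives 268.65 mm² — area = 268.65 mm². Overall, the cross-section is a single solid region. Net area = 268.65 mm².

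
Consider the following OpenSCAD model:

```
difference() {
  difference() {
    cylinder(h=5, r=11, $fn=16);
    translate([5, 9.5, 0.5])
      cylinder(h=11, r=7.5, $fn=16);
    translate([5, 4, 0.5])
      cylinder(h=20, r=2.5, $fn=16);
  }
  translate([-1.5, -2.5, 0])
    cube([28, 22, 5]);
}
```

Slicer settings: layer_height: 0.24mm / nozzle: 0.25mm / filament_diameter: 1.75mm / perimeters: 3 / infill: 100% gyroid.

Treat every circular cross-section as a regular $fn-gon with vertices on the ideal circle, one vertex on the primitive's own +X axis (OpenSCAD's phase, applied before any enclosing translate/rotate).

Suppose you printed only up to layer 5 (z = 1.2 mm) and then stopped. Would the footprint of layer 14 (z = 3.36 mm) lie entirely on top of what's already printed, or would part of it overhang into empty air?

entirely on top

Compare the two slices. At z = 1.2: the cylinder: section is a regular 16-gon, circumradius r=11 (area = (16/2)·11.000²·sin(360°/16) = 370.44 mm²); the r=7.5 cylinder at (5, 9.5) gives a regular 16-gon of circumradius 7.5 (constant along its height) (area = (16/2)·7.500²·sin(360°/16) = 172.21 mm²); the r=2.5 cylinder at (5, 4) contributes a regular 16-gon of circumradius 2.5 (area = (16/2)·2.500²·sin(360°/16) = 19.13 mm²); After the difference (first − rest): starting from the r=11 cylinder (370.44 mm²), the r=7.5 cylinder at (5, 9.5) partially overlaps it — only the 75.21 mm² overlap (of its 172.21 mm²) is removed, clipping the outline; the r=2.5 cylinder at (5, 4) partially overlaps it — only the 1.47 mm² overlap (of its 19.13 mm²) is removed, clipping the outline — area = 293.75 mm²; the 28×22 cube at (-1.5, -2.5) contributes its full rectangle (area 616.00 mm²); Taking the first minus the rest: starting from that combined region (293.75 mm²), the 28×22 cube at (-1.5, -2.5) partially overlaps it — only the 66.02 mm² overlap (of its 616.00 mm²) is removed, clipping the outline — area = 227.74 mm². At z = 3.36: the r=11 cylinder gives a regular 16-gon of circumradius 11 (constant along its height) (area = (16/2)·11.000²·sin(360°/16) = 370.44 mm²); the r=7.5 cylinder at (5, 9.5) contributes a regular 16-gon of circumradius 7.5 (area = (16/2)·7.500²·sin(360°/16) = 172.21 mm²); the r=2.5 cylinder at (5, 4) contributes a regular 16-gon of circumradius 2.5 (area = (16/2)·2.500²·sin(360°/16) = 19.13 mm²); After the difference (first − rest): starting from the r=11 cylinder (370.44 mm²), the r=7.5 cylinder at (5, 9.5) partially overlaps it — only the 75.21 mm² overlap (of its 172.21 mm²) is removed, clipping the outline; the r=2.5 cylinder at (5, 4) partially overlaps it — only the 1.47 mm² overlap (of its 19.13 mm²) is removed, clipping the outline — area = 293.75 mm²; the 28×22 cube at (-1.5, -2.5) contributes its full rectangle (area 616.00 mm²); Taking the first minus the rest: starting from the result so far (293.75 mm²), the 28×22 cube at (-1.5, -2.5) partially overlaps it — only the 66.02 mm² overlap (of its 616.00 mm²) is removed, clipping the outline — area = 227.74 mm². Checking containment: the cross-section at z = 3.36 is a subset of the cross-section at z = 1.2.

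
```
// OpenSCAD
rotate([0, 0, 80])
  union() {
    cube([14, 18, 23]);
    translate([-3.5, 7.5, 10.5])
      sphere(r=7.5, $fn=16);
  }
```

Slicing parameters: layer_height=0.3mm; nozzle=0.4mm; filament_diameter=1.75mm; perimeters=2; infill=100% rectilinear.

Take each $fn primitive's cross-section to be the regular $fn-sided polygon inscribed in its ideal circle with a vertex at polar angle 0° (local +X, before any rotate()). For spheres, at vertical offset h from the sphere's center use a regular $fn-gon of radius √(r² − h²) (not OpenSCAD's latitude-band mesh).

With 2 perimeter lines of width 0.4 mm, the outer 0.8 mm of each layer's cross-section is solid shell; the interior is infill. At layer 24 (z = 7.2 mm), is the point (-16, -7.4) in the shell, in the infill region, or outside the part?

outside

At z = 7.2 mm: the cube is present — its section is the full 14×18 rectangle; the sphere at (-3.5, 7.5): section is a regular 16-gon, circumradius = √(r²−h²) = √(7.5²−3.3²) = 6.735; Combining (union): the regions partially overlap (shared area 25.13 mm²), so overlapping operands fuse into one piece — 1 connected region; (rotated 80° about Z; rotation is an isometry so areas/perimeters/island counts are preserved). Overall, the cross-section is a single solid region. Undo the 80° rotation: the query point maps to (-10.066, 14.472) in the un-rotated model frame. The nearest boundary edge runs (-9.72, 10.08)→(-8.26, 12.26); distance from the point to it = 2.85 mm. The point is not inside any of the regions above, so it lies outside the cross-section (2.85 mm from the nearest boundary).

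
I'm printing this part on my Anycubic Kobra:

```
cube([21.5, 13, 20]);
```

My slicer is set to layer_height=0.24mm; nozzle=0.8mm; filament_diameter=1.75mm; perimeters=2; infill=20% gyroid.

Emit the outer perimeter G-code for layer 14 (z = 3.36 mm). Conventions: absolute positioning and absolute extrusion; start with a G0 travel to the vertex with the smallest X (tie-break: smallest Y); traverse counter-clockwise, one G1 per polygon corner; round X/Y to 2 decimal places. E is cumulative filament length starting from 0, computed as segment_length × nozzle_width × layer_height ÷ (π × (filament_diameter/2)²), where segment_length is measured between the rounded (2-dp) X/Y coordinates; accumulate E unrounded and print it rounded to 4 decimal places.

G0 X0.00 Y0.00 Z3.36
G1 X21.50 Y0.00 E1.7162
G1 X21.50 Y13.00 E2.7539
G1 X0.00 Y13.00 E4.4702
G1 X0.00 Y0.00 E5.5079

At z = 3.36 mm: the 21.5×13 cube contributes its full rectangle. The outline is a single polygon with 4 vertices. Extrusion per mm of travel: 0.8 × 0.24 / (π × 0.875²) = 0.079824. Accumulating E over each segment gives final E = 5.5079.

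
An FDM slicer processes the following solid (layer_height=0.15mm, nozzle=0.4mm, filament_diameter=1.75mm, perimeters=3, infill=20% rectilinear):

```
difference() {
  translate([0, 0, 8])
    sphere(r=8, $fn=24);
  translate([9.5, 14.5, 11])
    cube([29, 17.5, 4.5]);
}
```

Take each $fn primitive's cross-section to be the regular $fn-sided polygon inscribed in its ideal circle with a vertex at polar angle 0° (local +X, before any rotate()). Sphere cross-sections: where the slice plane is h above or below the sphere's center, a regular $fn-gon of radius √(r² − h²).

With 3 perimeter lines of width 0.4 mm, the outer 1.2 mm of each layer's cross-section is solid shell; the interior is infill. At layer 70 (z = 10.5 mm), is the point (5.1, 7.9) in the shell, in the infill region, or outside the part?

outside

At z = 10.5 mm: the r=8 sphere contributes a regular 24-gon of circumradius √(8²−2.5²) = 7.599; the cube at (9.5, 14.5) is not intersected at this z (z outside [11, 15.5]); Subtracting the remaining from the first: none of the subtracted shapes is present at this height, so the r=8 sphere is unchanged — 1 connected region. Overall, the cross-section is a single solid region. The nearest boundary edge runs (5.37, 5.37)→(3.80, 6.58); distance from the point to it = 1.84 mm. The point is not inside any of the regions above, so it lies outside the cross-section (1.84 mm from the nearest boundary).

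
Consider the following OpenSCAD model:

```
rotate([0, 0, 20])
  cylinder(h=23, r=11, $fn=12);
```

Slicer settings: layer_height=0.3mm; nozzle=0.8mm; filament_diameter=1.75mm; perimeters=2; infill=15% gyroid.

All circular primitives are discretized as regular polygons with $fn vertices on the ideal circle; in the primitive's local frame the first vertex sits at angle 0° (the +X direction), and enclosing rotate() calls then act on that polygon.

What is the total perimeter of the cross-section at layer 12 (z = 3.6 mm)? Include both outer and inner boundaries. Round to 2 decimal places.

68.33 mm

At z = 3.6 mm: the cylinder: section is a regular 12-gon, circumradius r=11 (perimeter = 2·12·11.000·sin(180°/12) = 68.33 mm); (rotated 20° about Z; rotation is an isometry so areas/perimeters/island counts are preserved). Overall, the cross-section is a single solid region. Total boundary length (outer) = 68.33 mm.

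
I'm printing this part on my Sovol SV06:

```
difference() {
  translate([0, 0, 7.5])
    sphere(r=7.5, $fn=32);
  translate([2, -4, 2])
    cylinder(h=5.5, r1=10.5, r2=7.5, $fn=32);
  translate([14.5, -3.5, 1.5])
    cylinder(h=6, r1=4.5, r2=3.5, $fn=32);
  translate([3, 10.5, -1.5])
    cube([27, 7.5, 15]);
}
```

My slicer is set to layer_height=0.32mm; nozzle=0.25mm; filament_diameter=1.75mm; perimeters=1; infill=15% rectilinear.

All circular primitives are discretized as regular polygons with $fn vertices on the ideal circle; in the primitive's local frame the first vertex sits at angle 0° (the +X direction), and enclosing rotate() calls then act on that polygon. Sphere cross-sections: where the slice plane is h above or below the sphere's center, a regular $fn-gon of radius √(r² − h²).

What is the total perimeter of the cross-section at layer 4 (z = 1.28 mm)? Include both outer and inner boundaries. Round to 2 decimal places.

At z = 1.28 mm: the r=7.5 sphere slices to a regular 32-gon of circumradius 4.191 (√(r²−h²) with h=6.22 from center) (perimeter = 2·32·4.191·sin(180°/32) = 26.29 mm); the cone at (2, -4) is absent (z outside [2, 7.5]); the cone at (14.5, -3.5) is not intersected at this z (z outside [1.5, 7.5]); the cube at (3, 10.5) is present — its section is the full 27×7.5 rectangle (perimeter 69.00 mm); Subtracting the remaining from the first: starting from the r=7.5 sphere, the 27×7.5 cube at (3, 10.5) misses the remaining region (no effect) — boundary = 26.29 mm. Overall, the cross-section is a single solid region. Total boundary length (outer) = 26.29 mm.

26.29 mm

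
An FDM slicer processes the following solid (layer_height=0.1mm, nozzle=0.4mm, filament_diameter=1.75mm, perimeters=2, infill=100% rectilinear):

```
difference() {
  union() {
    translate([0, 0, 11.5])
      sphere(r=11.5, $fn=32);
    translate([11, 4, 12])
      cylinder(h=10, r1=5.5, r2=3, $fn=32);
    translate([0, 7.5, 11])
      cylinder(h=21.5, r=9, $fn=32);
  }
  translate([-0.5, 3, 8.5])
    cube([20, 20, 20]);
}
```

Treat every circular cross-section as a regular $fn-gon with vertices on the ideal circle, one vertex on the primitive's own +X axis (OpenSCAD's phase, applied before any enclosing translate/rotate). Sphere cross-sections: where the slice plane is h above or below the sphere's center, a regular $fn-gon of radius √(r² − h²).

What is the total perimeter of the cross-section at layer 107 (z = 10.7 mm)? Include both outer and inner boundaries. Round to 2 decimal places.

At z = 10.7 mm: the r=11.5 sphere slices to a regular 32-gon of circumradius 11.472 (√(r²−h²) with h=0.8 from center) (perimeter = 2·32·11.472·sin(180°/32) = 71.97 mm); the cone at (11, 4) is absent (z outside [12, 22]); the cylinder at (0, 7.5) is absent (z outside [11, 32.5]); Combining (union): only the r=11.5 sphere is present, so the union is just that shape — boundary = 71.97 mm; the cube at (-0.5, 3) (footprint 20×20) is included at this height (perimeter 80.00 mm); After the difference (first − rest): starting from the result so far, the 20×20 cube at (-0.5, 3) partially overlaps it — only the 73.01 mm² overlap (of its 400.00 mm²) is removed, clipping the outline — boundary = 76.46 mm. Overall, the cross-section is a single solid region. Total boundary length (outer) = 76.46 mm.

76.46 mm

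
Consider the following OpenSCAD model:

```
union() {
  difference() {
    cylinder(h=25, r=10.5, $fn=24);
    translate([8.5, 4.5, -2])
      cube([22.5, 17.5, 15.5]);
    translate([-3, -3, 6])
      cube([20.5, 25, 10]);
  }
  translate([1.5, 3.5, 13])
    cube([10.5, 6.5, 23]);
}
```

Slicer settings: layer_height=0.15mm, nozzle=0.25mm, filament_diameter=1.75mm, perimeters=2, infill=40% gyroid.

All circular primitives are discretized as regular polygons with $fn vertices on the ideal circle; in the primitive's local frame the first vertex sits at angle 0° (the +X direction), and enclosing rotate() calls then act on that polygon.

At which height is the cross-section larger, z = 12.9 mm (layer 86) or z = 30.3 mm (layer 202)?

Layer 86 (z = 12.9): the r=10.5 cylinder contributes a regular 24-gon of circumradius 10.5 (area = (24/2)·10.500²·sin(360°/24) = 342.42 mm²); the 22.5×17.5 cube at (8.5, 4.5) contributes its full rectangle (area 393.75 mm²); the cube at (-3, -3) is present — its section is the full 20.5×25 rectangle (area 512.50 mm²); After the difference (first − rest): starting from the r=10.5 cylinder (342.42 mm²), the 22.5×17.5 cube at (8.5, 4.5) partially overlaps it — only the 0.79 mm² overlap (of its 393.75 mm²) is removed, clipping the outline; the 20.5×25 cube at (-3, -3) partially overlaps it — only the 155.61 mm² overlap (of its 512.50 mm²) is removed, clipping the outline — area = 186.02 mm²; the cube at (1.5, 3.5) does not reach this height (z outside [13, 36]); Taking the union: only that combined region is present, so the union is just that shape — area = 186.02 mm². So its area = 186.02 mm². Layer 202 (z = 30.3): the cylinder does not reach this height (z outside [0, 25]); the cube at (8.5, 4.5) does not reach this height (z outside [-2, 13.5]); the cube at (-3, -3) is absent (z outside [6, 16]); Taking the first minus the rest: the first operand is absent here, so nothing remains; the 10.5×6.5 cube at (1.5, 3.5) contributes its full rectangle (area 68.25 mm²); Merging all regions: only the 10.5×6.5 cube at (1.5, 3.5) is present, so the union is just that shape — area = 68.25 mm². So its area = 68.25 mm². Layer 86 is larger (186.02 vs 68.25 mm²).

layer 86 (z = 12.9 mm)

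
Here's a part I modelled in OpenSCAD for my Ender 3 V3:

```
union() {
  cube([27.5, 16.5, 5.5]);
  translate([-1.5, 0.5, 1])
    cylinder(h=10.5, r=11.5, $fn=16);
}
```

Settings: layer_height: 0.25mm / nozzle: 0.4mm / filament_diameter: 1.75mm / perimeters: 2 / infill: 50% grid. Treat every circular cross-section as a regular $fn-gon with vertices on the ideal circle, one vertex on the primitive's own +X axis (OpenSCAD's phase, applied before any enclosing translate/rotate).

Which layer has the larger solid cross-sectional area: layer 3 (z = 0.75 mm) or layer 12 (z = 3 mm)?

Layer 3 (z = 0.75): the 27.5×16.5 cube contributes its full rectangle (area 453.75 mm²); the cylinder at (-1.5, 0.5) is not intersected at this z (z outside [1, 11.5]); Merging all regions: only the 27.5×16.5 cube is present, so the union is just that shape — area = 453.75 mm². So its area = 453.75 mm². Layer 12 (z = 3): the cube (footprint 27.5×16.5) is included at this height (area 453.75 mm²); the r=11.5 cylinder at (-1.5, 0.5) gives a regular 16-gon of circumradius 11.5 (constant along its height) (area = (16/2)·11.500²·sin(360°/16) = 404.88 mm²); Taking the union: the regions partially overlap — summed areas 858.63 mm² minus the doubly-counted overlap 89.17 mm² gives 769.46 mm² — area = 769.46 mm². So its area = 769.46 mm². Layer 12 is larger (769.46 vs 453.75 mm²).

layer 12 (z = 3 mm)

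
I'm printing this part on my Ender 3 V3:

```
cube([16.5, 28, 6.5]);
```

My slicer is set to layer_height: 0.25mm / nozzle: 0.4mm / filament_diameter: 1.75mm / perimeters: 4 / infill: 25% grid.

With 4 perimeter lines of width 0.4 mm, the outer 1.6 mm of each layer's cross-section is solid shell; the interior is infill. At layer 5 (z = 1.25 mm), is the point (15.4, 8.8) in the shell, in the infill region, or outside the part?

shell

At z = 1.25 mm: the 16.5×28 cube contributes its full rectangle. Overall, the cross-section is a single solid region. The nearest boundary edge runs (16.50, 0.00)→(16.50, 28.00); distance from the point to it = 1.10 mm. The point is inside the cross-section, 1.10 mm from the nearest boundary — within the 1.6 mm shell band (4 × 0.4).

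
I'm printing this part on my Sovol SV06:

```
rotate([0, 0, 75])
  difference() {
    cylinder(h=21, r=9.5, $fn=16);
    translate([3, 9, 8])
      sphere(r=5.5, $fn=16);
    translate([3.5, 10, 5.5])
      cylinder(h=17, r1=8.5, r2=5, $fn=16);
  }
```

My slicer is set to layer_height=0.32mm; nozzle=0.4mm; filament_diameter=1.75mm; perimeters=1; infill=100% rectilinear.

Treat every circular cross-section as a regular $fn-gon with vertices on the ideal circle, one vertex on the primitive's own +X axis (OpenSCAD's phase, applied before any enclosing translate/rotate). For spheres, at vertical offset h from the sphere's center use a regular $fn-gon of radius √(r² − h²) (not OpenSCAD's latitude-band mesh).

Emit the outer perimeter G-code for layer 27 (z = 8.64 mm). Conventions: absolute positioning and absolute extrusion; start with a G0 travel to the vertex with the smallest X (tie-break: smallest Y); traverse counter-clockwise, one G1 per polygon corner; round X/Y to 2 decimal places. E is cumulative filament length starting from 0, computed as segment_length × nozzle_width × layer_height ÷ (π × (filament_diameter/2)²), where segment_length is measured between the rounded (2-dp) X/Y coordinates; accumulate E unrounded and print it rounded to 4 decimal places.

G0 X-9.26 Y-1.72 Z8.64
G1 X-8.23 Y-4.75 E0.1703
G1 X-5.78 Y-7.54 E0.3679
G1 X-2.46 Y-9.18 E0.5650
G1 X1.24 Y-9.42 E0.7623
G1 X4.75 Y-8.23 E0.9595
G1 X7.54 Y-5.78 E1.1571
G1 X9.18 Y-2.46 E1.3542
G1 X9.42 Y1.24 E1.5515
G1 X8.23 Y4.75 E1.7487
G1 X5.78 Y7.54 E1.9463
G1 X2.46 Y9.18 E2.1434
G1 X-1.24 Y9.42 E2.3407
G1 X-1.73 Y9.25 E2.3683
G1 X-0.97 Y6.99 E2.4952
G1 X-1.17 Y3.94 E2.6578
G1 X-2.52 Y1.19 E2.8208
G1 X-4.83 Y-0.83 E2.9841
G1 X-7.73 Y-1.82 E3.1472
G1 X-9.26 Y-1.72 E3.2288

At z = 8.64 mm: the r=9.5 cylinder contributes a regular 16-gon of circumradius 9.5; the r=5.5 sphere at (3, 9) contributes a regular 16-gon of circumradius √(5.5²−0.64²) = 5.463; the cone at (3.5, 10): at t=0.185 of its height the radius interpolates to r₁+(r₂−r₁)t = 7.854, giving a regular 16-gon of that circumradius; Taking the first minus the rest: starting from the r=9.5 cylinder, the r=5.5 sphere at (3, 9) partially overlaps it — only the 38.95 mm² overlap (of its 91.36 mm²) is removed, clipping the outline; the cone at (3.5, 10) partially overlaps it — only the 21.87 mm² overlap (of its 188.82 mm²) is removed, clipping the outline — 1 connected region; (rotated 75° about Z; rotation is an isometry so areas/perimeters/island counts are preserved). The outline is a single polygon with 19 vertices. Extrusion per mm of travel: 0.4 × 0.32 / (π × 0.875²) = 0.053216. Accumulating E over each segment gives final E = 3.2288.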